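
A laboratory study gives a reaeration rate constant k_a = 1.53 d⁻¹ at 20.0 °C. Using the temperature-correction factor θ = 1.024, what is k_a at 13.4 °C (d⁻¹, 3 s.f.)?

k_a(T₂) = k_a(T₁) · θ^(T₂−T₁) = 1.53 × 1.024^(13.4−20.0)
= 1.53 × 1.024^-6.60 = 1.53 × 0.8551 = 1.308 d⁻¹.

k_a ≈ 1.31 d⁻¹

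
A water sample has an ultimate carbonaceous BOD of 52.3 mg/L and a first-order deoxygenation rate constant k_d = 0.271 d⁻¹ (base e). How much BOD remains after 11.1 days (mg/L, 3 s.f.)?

L ≈ 2.58 mg/L

L_t = L₀ e^(−k_d t) = 52.3 × e^(−0.271×11.1) = 52.3 × 0.04939 = 2.583 mg/L.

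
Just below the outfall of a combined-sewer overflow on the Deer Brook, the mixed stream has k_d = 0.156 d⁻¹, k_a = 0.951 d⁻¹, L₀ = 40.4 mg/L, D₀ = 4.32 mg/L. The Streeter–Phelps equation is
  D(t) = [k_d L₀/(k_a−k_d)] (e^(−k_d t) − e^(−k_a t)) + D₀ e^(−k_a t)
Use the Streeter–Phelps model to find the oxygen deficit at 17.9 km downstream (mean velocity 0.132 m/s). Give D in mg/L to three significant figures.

D ≈ 5.39 mg/L

Travel time t = x/v = 17.9 km / (0.132 m/s) = 17900 m / 0.132 m/s = 135600 s = 1.570 d.
k_d L₀/(k_a−k_d) = 0.156×40.4/(0.951−0.156) = 6.302/0.7950 = 7.928 mg/L.
e^(−k_d t) = e^(−0.156×1.570) = 0.7828; e^(−k_a t) = e^(−0.951×1.570) = 0.2248.
D = 7.928 × (0.7828 − 0.2248) + 4.32 × 0.2248 = 4.424 + 0.9711 = 5.395 mg/L.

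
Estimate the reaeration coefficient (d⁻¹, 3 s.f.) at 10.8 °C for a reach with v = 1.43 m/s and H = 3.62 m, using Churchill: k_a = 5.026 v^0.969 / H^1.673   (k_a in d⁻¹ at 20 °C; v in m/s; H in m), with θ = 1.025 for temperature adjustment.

k_a(20) = 5.026 × 1.43^0.969 / 3.62^1.673 = 5.026 × 1.414 / 8.604 = 0.8261 d⁻¹.
k_a(10.8) = 0.8261 × 1.025^(10.8−20) = 0.8261 × 0.7968 = 0.6582 d⁻¹.

k_a ≈ 0.658 d⁻¹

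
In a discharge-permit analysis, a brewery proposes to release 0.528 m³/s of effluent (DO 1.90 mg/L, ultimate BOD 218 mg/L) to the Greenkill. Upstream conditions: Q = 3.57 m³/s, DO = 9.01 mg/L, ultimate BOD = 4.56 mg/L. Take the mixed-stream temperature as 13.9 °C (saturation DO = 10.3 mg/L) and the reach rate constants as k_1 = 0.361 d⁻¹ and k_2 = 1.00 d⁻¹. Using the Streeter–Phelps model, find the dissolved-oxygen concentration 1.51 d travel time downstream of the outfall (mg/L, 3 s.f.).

DO ≈ 3.31 mg/L

Mixed DO = (3.57×9.01 + 0.528×1.90)/(3.57+0.528) = 33.17/4.098 = 8.094 mg/L.
Mixed L₀ = (3.57×4.56 + 0.528×218)/(4.098) = 131.4/4.098 = 32.06 mg/L.
Initial deficit D₀ = C_s − DO₀ = 10.3 − 8.094 = 2.206 mg/L.
D(1.51) = [0.361×32.06/(1.00−0.361)](e^(−0.361×1.51) − e^(−1.00×1.51)) + 2.206 e^(−1.00×1.51)
= 18.11 × (0.5798 − 0.2209) + 2.206 × 0.2209 = 6.987 mg/L.
DO = 10.3 − 6.987 = 3.313 mg/L.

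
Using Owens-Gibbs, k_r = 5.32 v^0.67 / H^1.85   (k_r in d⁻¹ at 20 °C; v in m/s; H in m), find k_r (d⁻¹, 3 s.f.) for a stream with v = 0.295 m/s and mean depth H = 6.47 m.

k_r = 5.32 × 0.295^0.67 / 6.47^1.85 = 5.32 × 0.4413 / 31.64 = 0.07422 d⁻¹.

k_r ≈ 0.0742 d⁻¹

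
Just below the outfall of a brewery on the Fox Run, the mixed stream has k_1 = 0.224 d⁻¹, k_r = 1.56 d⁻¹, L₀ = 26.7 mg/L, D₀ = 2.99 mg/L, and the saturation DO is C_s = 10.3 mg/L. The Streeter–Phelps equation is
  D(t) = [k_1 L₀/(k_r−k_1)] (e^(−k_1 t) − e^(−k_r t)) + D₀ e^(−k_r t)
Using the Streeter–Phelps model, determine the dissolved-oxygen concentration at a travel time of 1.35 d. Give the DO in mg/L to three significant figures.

k_1 L₀/(k_r−k_1) = 0.224×26.7/(1.56−0.224) = 5.981/1.336 = 4.477 mg/L.
e^(−k_1 t) = e^(−0.224×1.350) = 0.7390; e^(−k_r t) = e^(−1.56×1.350) = 0.1217.
D = 4.477 × (0.7390 − 0.1217) + 2.99 × 0.1217 = 2.764 + 0.3640 = 3.127 mg/L.
DO = C_s − D = 10.3 − 3.127 = 7.173 mg/L.

DO ≈ 7.17 mg/L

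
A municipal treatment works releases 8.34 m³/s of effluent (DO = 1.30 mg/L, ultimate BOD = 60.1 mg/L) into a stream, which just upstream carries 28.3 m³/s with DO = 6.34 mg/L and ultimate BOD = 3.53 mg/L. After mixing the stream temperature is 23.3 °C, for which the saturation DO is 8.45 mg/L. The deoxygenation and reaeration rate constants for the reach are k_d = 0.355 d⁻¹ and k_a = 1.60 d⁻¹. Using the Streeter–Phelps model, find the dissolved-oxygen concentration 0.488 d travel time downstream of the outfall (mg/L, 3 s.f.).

DO ≈ 5.17 mg/L

Mixed DO = (28.3×6.34 + 8.34×1.30)/(28.3+8.34) = 190.3/36.64 = 5.193 mg/L.
Mixed L₀ = (28.3×3.53 + 8.34×60.1)/(36.64) = 601.1/36.64 = 16.41 mg/L.
Initial deficit D₀ = C_s − DO₀ = 8.45 − 5.193 = 3.257 mg/L.
D(0.488) = [0.355×16.41/(1.60−0.355)](e^(−0.355×0.488) − e^(−1.60×0.488)) + 3.257 e^(−1.60×0.488)
= 4.678 × (0.8409 − 0.4580) + 3.257 × 0.4580 = 3.283 mg/L.
DO = 8.45 − 3.283 = 5.167 mg/L.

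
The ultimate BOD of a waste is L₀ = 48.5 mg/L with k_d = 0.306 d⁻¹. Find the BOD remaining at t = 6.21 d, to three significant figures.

L ≈ 7.25 mg/L

L_t = L₀ e^(−k_d t) = 48.5 × e^(−0.306×6.21) = 48.5 × 0.1495 = 7.252 mg/L.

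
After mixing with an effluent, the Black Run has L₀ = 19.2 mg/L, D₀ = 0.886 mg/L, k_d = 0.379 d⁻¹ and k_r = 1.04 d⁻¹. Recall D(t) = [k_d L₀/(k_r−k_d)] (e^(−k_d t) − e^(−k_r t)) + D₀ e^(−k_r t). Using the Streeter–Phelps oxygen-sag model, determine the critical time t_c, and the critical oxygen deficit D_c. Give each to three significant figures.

t_c = [1/(k_r−k_d)] ln[(k_r/k_d)(1 − D₀(k_r−k_d)/(k_d L₀))]
= [1/(1.04−0.379)] ln[(1.04/0.379)(1 − 0.886×0.6610/(0.379×19.2))]
= (1/0.6610) ln[2.744 × 0.9195] = 1.513 × ln(2.523) = 1.513 × 0.9255 = 1.400 d.
L(t_c) = L₀ e^(−k_d t_c) = 19.2 × 0.5882 = 11.29 mg/L, and at the critical point k_r D_c = k_d L, so D_c = (0.379/1.04) × 11.29 = 4.116 mg/L.

t_c ≈ 1.40 d; D_c ≈ 4.12 mg/L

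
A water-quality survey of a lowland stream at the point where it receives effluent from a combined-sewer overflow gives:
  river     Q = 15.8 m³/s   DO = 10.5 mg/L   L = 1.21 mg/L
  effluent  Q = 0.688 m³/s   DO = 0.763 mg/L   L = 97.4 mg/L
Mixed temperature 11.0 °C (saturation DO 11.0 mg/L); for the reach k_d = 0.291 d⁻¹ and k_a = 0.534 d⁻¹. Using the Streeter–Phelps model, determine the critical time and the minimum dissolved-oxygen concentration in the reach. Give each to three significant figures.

Mixed DO = (15.8×10.5 + 0.688×0.763)/(15.8+0.688) = 166.4/16.49 = 10.09 mg/L.
Mixed L₀ = (15.8×1.21 + 0.688×97.4)/(16.49) = 86.13/16.49 = 5.224 mg/L.
Initial deficit D₀ = C_s − DO₀ = 11.0 − 10.09 = 0.9063 mg/L.
t_c = (1/0.2430) ln[(0.534/0.291)(1 − 0.9063×0.2430/(0.291×5.224))] = 4.115 × ln(1.569) = 1.854 d.
D_c = (0.291/0.534) × 5.224 × e^(−0.291×1.854) = 0.5449 × 5.224 × 0.5830 = 1.660 mg/L.
Minimum DO = 11.0 − 1.660 = 9.340 mg/L.

t_c ≈ 1.85 d; minimum DO ≈ 9.34 mg/L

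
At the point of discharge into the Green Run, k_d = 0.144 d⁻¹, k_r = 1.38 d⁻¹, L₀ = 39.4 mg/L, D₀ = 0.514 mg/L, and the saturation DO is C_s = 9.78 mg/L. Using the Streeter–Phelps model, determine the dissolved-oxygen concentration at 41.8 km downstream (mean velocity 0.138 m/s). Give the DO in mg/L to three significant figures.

Travel time t = x/v = 41.8 km / (0.138 m/s) = 41800 m / 0.138 m/s = 302900 s = 3.506 d.
k_d L₀/(k_r−k_d) = 0.144×39.4/(1.38−0.144) = 5.674/1.236 = 4.590 mg/L.
e^(−k_d t) = e^(−0.144×3.506) = 0.6036; e^(−k_r t) = e^(−1.38×3.506) = 0.007923.
D = 4.590 × (0.6036 − 0.007923) + 0.514 × 0.007923 = 2.734 + 0.004073 = 2.738 mg/L.
DO = C_s − D = 9.78 − 2.738 = 7.042 mg/L.

DO ≈ 7.04 mg/L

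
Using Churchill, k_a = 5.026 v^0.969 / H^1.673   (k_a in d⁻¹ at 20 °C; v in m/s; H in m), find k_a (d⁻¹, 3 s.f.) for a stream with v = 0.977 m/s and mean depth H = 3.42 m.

k_a = 5.026 × 0.977^0.969 / 3.42^1.673 = 5.026 × 0.9777 / 7.824 = 0.6281 d⁻¹.

k_a ≈ 0.628 d⁻¹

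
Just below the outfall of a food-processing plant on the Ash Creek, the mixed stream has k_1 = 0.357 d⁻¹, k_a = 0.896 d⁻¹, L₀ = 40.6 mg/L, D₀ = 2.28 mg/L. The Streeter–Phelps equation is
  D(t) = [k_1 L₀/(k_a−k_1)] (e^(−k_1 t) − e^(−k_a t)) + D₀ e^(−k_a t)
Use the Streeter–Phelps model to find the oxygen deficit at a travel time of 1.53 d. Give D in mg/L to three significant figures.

D ≈ 9.33 mg/L

k_1 L₀/(k_a−k_1) = 0.357×40.6/(0.896−0.357) = 14.49/0.5390 = 26.89 mg/L.
e^(−k_1 t) = e^(−0.357×1.530) = 0.5791; e^(−k_a t) = e^(−0.896×1.530) = 0.2539.
D = 26.89 × (0.5791 − 0.2539) + 2.28 × 0.2539 = 8.746 + 0.5789 = 9.325 mg/L.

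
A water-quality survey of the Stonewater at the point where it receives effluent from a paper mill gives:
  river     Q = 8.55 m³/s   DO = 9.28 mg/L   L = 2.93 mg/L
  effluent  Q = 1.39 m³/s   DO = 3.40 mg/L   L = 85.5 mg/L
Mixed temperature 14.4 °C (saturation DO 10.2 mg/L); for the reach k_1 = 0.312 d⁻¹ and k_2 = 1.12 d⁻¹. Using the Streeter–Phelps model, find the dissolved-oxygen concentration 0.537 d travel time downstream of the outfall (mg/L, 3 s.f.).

Mixed DO = (8.55×9.28 + 1.39×3.40)/(8.55+1.39) = 84.07/9.940 = 8.458 mg/L.
Mixed L₀ = (8.55×2.93 + 1.39×85.5)/(9.940) = 143.9/9.940 = 14.48 mg/L.
Initial deficit D₀ = C_s − DO₀ = 10.2 − 8.458 = 1.742 mg/L.
D(0.537) = [0.312×14.48/(1.12−0.312)](e^(−0.312×0.537) − e^(−1.12×0.537)) + 1.742 e^(−1.12×0.537)
= 5.590 × (0.8457 − 0.5480) + 1.742 × 0.5480 = 2.619 mg/L.
DO = 10.2 − 2.619 = 7.581 mg/L.

DO ≈ 7.58 mg/L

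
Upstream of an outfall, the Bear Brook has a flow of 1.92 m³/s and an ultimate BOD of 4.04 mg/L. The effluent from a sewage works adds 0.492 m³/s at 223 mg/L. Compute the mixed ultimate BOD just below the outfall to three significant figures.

48.7 mg/L

Flow-weighted mixing: C = (Q_r C_r + Q_w C_w)/(Q_r + Q_w)
= (1.92×4.04 + 0.492×223)/(1.92 + 0.492) = 117.5/2.412 = 48.70 mg/L.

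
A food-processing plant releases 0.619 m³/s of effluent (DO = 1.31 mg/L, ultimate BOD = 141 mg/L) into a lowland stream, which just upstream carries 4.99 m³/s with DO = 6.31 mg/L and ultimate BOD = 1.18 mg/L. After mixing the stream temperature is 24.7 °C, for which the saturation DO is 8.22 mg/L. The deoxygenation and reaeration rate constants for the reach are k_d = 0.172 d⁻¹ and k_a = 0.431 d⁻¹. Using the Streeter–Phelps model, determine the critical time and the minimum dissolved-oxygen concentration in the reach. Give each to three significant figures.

t_c ≈ 2.57 d; minimum DO ≈ 3.96 mg/L

Mixed DO = (4.99×6.31 + 0.619×1.31)/(4.99+0.619) = 32.30/5.609 = 5.758 mg/L.
Mixed L₀ = (4.99×1.18 + 0.619×141)/(5.609) = 93.17/5.609 = 16.61 mg/L.
Initial deficit D₀ = C_s − DO₀ = 8.22 − 5.758 = 2.462 mg/L.
t_c = (1/0.2590) ln[(0.431/0.172)(1 − 2.462×0.2590/(0.172×16.61))] = 3.861 × ln(1.947) = 2.572 d.
D_c = (0.172/0.431) × 16.61 × e^(−0.172×2.572) = 0.3991 × 16.61 × 0.6425 = 4.259 mg/L.
Minimum DO = 8.22 − 4.259 = 3.961 mg/L.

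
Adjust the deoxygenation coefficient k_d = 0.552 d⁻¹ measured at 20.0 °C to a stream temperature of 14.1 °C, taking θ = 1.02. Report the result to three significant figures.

k_d ≈ 0.491 d⁻¹

k_d(T₂) = k_d(T₁) · θ^(T₂−T₁) = 0.552 × 1.02^(14.1−20.0)
= 0.552 × 1.02^-5.90 = 0.552 × 0.8897 = 0.4911 d⁻¹.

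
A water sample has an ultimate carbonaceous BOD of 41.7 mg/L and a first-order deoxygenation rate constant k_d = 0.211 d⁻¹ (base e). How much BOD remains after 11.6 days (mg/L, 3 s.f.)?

L_t = L₀ e^(−k_d t) = 41.7 × e^(−0.211×11.6) = 41.7 × 0.08650 = 3.607 mg/L.

L ≈ 3.61 mg/L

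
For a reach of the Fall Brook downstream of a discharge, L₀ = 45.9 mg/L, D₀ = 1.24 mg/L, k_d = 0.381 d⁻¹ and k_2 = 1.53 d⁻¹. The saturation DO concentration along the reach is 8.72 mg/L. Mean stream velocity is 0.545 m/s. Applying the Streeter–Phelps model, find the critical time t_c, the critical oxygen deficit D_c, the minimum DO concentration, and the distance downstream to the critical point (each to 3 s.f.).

t_c ≈ 1.14 d; D_c ≈ 7.41 mg/L; min DO ≈ 1.31 mg/L; x_c ≈ 53.5 km

t_c = [1/(k_2−k_d)] ln[(k_2/k_d)(1 − D₀(k_2−k_d)/(k_d L₀))]
= [1/(1.53−0.381)] ln[(1.53/0.381)(1 − 1.24×1.149/(0.381×45.9))]
= (1/1.149) ln[4.016 × 0.9185] = 0.8703 × ln(3.689) = 0.8703 × 1.305 = 1.136 d.
D_c = (k_d/k_2) L₀ e^(−k_d t_c) = (0.381/1.53) × 45.9 × e^(−0.381×1.136) = 0.2490 × 45.9 × 0.6487 = 7.414 mg/L.
Minimum DO = C_s − D_c = 8.72 − 7.414 = 1.306 mg/L.
x_c = v t_c = 0.545 m/s × 1.136 d × 86400 s/d = 53490 m ≈ 53.5 km.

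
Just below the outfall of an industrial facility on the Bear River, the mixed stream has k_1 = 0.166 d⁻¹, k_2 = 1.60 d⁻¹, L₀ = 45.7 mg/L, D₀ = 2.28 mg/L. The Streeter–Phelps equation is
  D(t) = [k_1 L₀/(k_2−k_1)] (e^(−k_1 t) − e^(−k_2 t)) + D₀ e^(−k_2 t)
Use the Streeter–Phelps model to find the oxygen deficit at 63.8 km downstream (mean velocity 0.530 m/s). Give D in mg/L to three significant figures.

D ≈ 3.87 mg/L

Travel time t = x/v = 63.8 km / (0.530 m/s) = 63800 m / 0.530 m/s = 120400 s = 1.393 d.
k_1 L₀/(k_2−k_1) = 0.166×45.7/(1.60−0.166) = 7.586/1.434 = 5.290 mg/L.
e^(−k_1 t) = e^(−0.166×1.393) = 0.7935; e^(−k_2 t) = e^(−1.60×1.393) = 0.1076.
D = 5.290 × (0.7935 − 0.1076) + 2.28 × 0.1076 = 3.629 + 0.2454 = 3.874 mg/L.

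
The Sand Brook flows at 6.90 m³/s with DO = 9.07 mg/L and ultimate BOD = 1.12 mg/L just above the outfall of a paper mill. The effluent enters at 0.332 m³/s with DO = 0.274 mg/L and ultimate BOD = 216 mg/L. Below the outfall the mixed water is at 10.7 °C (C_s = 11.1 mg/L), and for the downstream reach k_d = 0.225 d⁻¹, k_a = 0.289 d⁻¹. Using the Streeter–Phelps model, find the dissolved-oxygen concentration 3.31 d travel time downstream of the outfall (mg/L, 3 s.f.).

DO ≈ 6.66 mg/L

Mixed DO = (6.90×9.07 + 0.332×0.274)/(6.90+0.332) = 62.67/7.232 = 8.666 mg/L.
Mixed L₀ = (6.90×1.12 + 0.332×216)/(7.232) = 79.44/7.232 = 10.98 mg/L.
Initial deficit D₀ = C_s − DO₀ = 11.1 − 8.666 = 2.434 mg/L.
D(3.31) = [0.225×10.98/(0.289−0.225)](e^(−0.225×3.31) − e^(−0.289×3.31)) + 2.434 e^(−0.289×3.31)
= 38.62 × (0.4749 − 0.3842) + 2.434 × 0.3842 = 4.436 mg/L.
DO = 11.1 − 4.436 = 6.664 mg/L.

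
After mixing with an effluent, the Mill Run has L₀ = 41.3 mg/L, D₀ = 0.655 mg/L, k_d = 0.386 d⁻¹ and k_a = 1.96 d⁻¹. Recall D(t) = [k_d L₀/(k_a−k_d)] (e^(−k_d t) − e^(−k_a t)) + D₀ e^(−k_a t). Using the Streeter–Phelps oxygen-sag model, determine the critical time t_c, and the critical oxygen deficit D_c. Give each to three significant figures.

t_c = [1/(k_a−k_d)] ln[(k_a/k_d)(1 − D₀(k_a−k_d)/(k_d L₀))]
= [1/(1.96−0.386)] ln[(1.96/0.386)(1 − 0.655×1.574/(0.386×41.3))]
= (1/1.574) ln[5.078 × 0.9353] = 0.6353 × ln(4.749) = 0.6353 × 1.558 = 0.9898 d.
L(t_c) = L₀ e^(−k_d t_c) = 41.3 × 0.6824 = 28.18 mg/L, and at the critical point k_a D_c = k_d L, so D_c = (0.386/1.96) × 28.18 = 5.551 mg/L.

t_c ≈ 0.990 d; D_c ≈ 5.55 mg/L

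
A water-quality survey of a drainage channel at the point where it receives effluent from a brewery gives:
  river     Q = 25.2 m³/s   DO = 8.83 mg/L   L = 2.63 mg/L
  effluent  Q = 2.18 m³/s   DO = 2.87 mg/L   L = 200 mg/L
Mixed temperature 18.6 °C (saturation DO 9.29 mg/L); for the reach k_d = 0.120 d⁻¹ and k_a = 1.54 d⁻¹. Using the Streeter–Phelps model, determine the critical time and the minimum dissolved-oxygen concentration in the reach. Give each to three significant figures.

Mixed DO = (25.2×8.83 + 2.18×2.87)/(25.2+2.18) = 228.8/27.38 = 8.355 mg/L.
Mixed L₀ = (25.2×2.63 + 2.18×200)/(27.38) = 502.3/27.38 = 18.34 mg/L.
Initial deficit D₀ = C_s − DO₀ = 9.29 − 8.355 = 0.9345 mg/L.
t_c = (1/1.420) ln[(1.54/0.120)(1 − 0.9345×1.420/(0.120×18.34))] = 0.7042 × ln(5.097) = 1.147 d.
D_c = (0.120/1.54) × 18.34 × e^(−0.120×1.147) = 0.07792 × 18.34 × 0.8714 = 1.246 mg/L.
Minimum DO = 9.29 − 1.246 = 8.044 mg/L.

t_c ≈ 1.15 d; minimum DO ≈ 8.04 mg/L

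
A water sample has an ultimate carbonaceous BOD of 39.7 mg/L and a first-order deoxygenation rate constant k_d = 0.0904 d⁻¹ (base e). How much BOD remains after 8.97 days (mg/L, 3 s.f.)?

L_t = L₀ e^(−k_d t) = 39.7 × e^(−0.0904×8.97) = 39.7 × 0.4445 = 17.65 mg/L.

L ≈ 17.6 mg/L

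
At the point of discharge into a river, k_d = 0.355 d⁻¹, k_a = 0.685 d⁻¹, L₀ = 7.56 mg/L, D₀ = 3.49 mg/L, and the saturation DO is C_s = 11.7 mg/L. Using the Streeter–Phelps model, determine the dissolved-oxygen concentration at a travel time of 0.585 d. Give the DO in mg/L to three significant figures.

k_d L₀/(k_a−k_d) = 0.355×7.56/(0.685−0.355) = 2.684/0.3300 = 8.133 mg/L.
e^(−k_d t) = e^(−0.355×0.5850) = 0.8125; e^(−k_a t) = e^(−0.685×0.5850) = 0.6698.
D = 8.133 × (0.8125 − 0.6698) + 3.49 × 0.6698 = 1.160 + 2.338 = 3.498 mg/L.
DO = C_s − D = 11.7 − 3.498 = 8.202 mg/L.

DO ≈ 8.20 mg/L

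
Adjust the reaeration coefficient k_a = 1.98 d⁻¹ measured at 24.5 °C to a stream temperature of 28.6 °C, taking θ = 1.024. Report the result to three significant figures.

k_a ≈ 2.18 d⁻¹

k_a(T₂) = k_a(T₁) · θ^(T₂−T₁) = 1.98 × 1.024^(28.6−24.5)
= 1.98 × 1.024^4.10 = 1.98 × 1.102 = 2.182 d⁻¹.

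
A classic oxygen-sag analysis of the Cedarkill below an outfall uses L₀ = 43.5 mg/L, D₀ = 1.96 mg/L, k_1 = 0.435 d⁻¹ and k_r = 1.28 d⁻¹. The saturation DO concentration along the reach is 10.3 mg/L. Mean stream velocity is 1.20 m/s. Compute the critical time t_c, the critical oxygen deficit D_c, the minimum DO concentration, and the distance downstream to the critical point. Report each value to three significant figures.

t_c ≈ 1.17 d; D_c ≈ 8.89 mg/L; min DO ≈ 1.41 mg/L; x_c ≈ 121 km

At the critical point dD/dt = 0, so k_1 L₀ e^(−k_1 t) = k_r D. Substituting D(t) from the Streeter–Phelps equation and solving for t gives
t_c = ln[(k_r/k_1)(1 − D₀(k_r−k_1)/(k_1 L₀))] / (k_r−k_1).
Here k_r−k_1 = 0.8450 d⁻¹ and 1 − D₀(k_r−k_1)/(k_1 L₀) = 1 − 1.96×0.8450/(0.435×43.5) = 0.9125, so
t_c = ln(2.943 × 0.9125) / 0.8450 = 0.9877 / 0.8450 = 1.169 d.
D_c = (k_1/k_r) L₀ e^(−k_1 t_c) = (0.435/1.28) × 43.5 × e^(−0.435×1.169) = 0.3398 × 43.5 × 0.6014 = 8.891 mg/L.
Minimum DO = C_s − D_c = 10.3 − 8.891 = 1.409 mg/L.
x_c = v t_c = 1.20 m/s × 1.169 d × 86400 s/d = 121200 m ≈ 121 km.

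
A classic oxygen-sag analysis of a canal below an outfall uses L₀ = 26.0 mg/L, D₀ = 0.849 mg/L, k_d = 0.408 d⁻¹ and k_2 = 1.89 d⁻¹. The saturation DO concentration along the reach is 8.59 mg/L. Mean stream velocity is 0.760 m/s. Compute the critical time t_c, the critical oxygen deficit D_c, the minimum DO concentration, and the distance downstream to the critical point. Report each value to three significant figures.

t_c ≈ 0.949 d; D_c ≈ 3.81 mg/L; min DO ≈ 4.78 mg/L; x_c ≈ 62.3 km

t_c = [1/(k_2−k_d)] ln[(k_2/k_d)(1 − D₀(k_2−k_d)/(k_d L₀))]
= [1/(1.89−0.408)] ln[(1.89/0.408)(1 − 0.849×1.482/(0.408×26.0))]
= (1/1.482) ln[4.632 × 0.8814] = 0.6748 × ln(4.083) = 0.6748 × 1.407 = 0.9493 d.
D_c = (k_d/k_2) L₀ e^(−k_d t_c) = (0.408/1.89) × 26.0 × e^(−0.408×0.9493) = 0.2159 × 26.0 × 0.6789 = 3.810 mg/L.
Minimum DO = C_s − D_c = 8.59 − 3.810 = 4.780 mg/L.
x_c = v t_c = 0.760 m/s × 0.9493 d × 86400 s/d = 62330 m ≈ 62.3 km.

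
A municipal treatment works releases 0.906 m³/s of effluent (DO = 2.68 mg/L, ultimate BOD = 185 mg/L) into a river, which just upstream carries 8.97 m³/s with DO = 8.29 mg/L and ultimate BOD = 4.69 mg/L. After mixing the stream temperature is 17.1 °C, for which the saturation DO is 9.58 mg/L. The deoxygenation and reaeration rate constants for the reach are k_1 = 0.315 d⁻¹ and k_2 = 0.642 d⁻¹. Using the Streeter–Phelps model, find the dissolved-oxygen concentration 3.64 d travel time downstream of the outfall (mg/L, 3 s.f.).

DO ≈ 4.88 mg/L

Mixed DO = (8.97×8.29 + 0.906×2.68)/(8.97+0.906) = 76.79/9.876 = 7.775 mg/L.
Mixed L₀ = (8.97×4.69 + 0.906×185)/(9.876) = 209.7/9.876 = 21.23 mg/L.
Initial deficit D₀ = C_s − DO₀ = 9.58 − 7.775 = 1.805 mg/L.
D(3.64) = [0.315×21.23/(0.642−0.315)](e^(−0.315×3.64) − e^(−0.642×3.64)) + 1.805 e^(−0.642×3.64)
= 20.45 × (0.3177 − 0.09663) + 1.805 × 0.09663 = 4.696 mg/L.
DO = 9.58 − 4.696 = 4.884 mg/L.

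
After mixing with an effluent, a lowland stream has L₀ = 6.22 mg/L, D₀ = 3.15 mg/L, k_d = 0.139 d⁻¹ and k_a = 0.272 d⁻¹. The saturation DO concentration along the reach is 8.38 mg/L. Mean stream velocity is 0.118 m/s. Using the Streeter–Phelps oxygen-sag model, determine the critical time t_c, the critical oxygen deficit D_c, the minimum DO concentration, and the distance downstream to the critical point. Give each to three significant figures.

With k_a/k_d = 1.957 and 1 − D₀(k_a−k_d)/(k_d L₀) = 0.5154,
t_c = ln(1.957 × 0.5154) / (0.272 − 0.139) = ln(1.009) / 0.1330 = 0.008573/0.1330 = 0.06446 d.
L(t_c) = L₀ e^(−k_d t_c) = 6.22 × 0.9911 = 6.165 mg/L, and at the critical point k_a D_c = k_d L, so D_c = (0.139/0.272) × 6.165 = 3.150 mg/L.
Minimum DO = C_s − D_c = 8.38 − 3.150 = 5.230 mg/L.
x_c = v t_c = 0.118 m/s × 0.06446 d × 86400 s/d = 657.2 m ≈ 0.657 km.

t_c ≈ 0.0645 d; D_c ≈ 3.15 mg/L; min DO ≈ 5.23 mg/L; x_c ≈ 0.657 km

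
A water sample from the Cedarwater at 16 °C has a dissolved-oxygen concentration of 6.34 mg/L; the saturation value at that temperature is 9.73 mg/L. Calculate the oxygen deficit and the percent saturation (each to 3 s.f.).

D ≈ 3.39 mg/L; 65.2 % saturation

D = C_s − C = 9.73 − 6.34 = 3.39 mg/L.
% saturation = 6.34/9.73 × 100 = 65.2 %.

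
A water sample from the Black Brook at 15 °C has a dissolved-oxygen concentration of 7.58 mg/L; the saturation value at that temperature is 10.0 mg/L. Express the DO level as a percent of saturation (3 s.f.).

75.8 % saturation

% saturation = C/C_s × 100 = 7.58/10.0 × 100 = 75.8 %.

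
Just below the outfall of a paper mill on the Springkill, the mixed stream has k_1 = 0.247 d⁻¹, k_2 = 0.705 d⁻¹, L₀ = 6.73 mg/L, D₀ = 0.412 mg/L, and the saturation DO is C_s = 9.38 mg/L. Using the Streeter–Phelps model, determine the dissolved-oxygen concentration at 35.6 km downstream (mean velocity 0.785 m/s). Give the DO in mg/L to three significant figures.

Travel time t = x/v = 35.6 km / (0.785 m/s) = 35600 m / 0.785 m/s = 45350 s = 0.5249 d.
k_1 L₀/(k_2−k_1) = 0.247×6.73/(0.705−0.247) = 1.662/0.4580 = 3.629 mg/L.
e^(−k_1 t) = e^(−0.247×0.5249) = 0.8784; e^(−k_2 t) = e^(−0.705×0.5249) = 0.6907.
D = 3.629 × (0.8784 − 0.6907) + 0.412 × 0.6907 = 0.6813 + 0.2846 = 0.9658 mg/L.
DO = C_s − D = 9.38 − 0.9658 = 8.414 mg/L.

DO ≈ 8.41 mg/L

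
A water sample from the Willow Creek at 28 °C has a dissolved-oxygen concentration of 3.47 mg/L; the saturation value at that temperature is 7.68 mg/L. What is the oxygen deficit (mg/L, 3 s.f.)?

D ≈ 4.21 mg/L

D = C_s − C = 7.68 − 3.47 = 4.21 mg/L.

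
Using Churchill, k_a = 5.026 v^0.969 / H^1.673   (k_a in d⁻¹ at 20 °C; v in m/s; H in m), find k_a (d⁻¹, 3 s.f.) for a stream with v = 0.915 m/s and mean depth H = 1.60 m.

k_a ≈ 2.10 d⁻¹

k_a = 5.026 × 0.915^0.969 / 1.60^1.673 = 5.026 × 0.9175 / 2.195 = 2.101 d⁻¹.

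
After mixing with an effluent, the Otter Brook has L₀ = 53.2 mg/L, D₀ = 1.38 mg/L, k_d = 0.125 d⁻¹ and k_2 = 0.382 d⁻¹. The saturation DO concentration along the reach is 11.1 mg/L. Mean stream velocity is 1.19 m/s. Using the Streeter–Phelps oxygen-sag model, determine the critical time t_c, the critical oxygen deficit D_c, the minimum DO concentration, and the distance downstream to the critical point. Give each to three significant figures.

t_c ≈ 4.13 d; D_c ≈ 10.4 mg/L; min DO ≈ 0.716 mg/L; x_c ≈ 425 km

At the critical point dD/dt = 0, so k_d L₀ e^(−k_d t) = k_2 D. Substituting D(t) from the Streeter–Phelps equation and solving for t gives
t_c = ln[(k_2/k_d)(1 − D₀(k_2−k_d)/(k_d L₀))] / (k_2−k_d).
Here k_2−k_d = 0.2570 d⁻¹ and 1 − D₀(k_2−k_d)/(k_d L₀) = 1 − 1.38×0.2570/(0.125×53.2) = 0.9467, so
t_c = ln(3.056 × 0.9467) / 0.2570 = 1.062 / 0.2570 = 4.133 d.
D_c = (k_d/k_2) L₀ e^(−k_d t_c) = (0.125/0.382) × 53.2 × e^(−0.125×4.133) = 0.3272 × 53.2 × 0.5965 = 10.38 mg/L.
Minimum DO = C_s − D_c = 11.1 − 10.38 = 0.7160 mg/L.
x_c = v t_c = 1.19 m/s × 4.133 d × 86400 s/d = 425000 m ≈ 425 km.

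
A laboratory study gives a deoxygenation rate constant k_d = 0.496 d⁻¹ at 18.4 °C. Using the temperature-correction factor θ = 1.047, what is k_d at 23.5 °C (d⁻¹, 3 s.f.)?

k_d ≈ 0.627 d⁻¹

k_d(T₂) = k_d(T₁) · θ^(T₂−T₁) = 0.496 × 1.047^(23.5−18.4)
= 0.496 × 1.047^5.10 = 0.496 × 1.264 = 0.6269 d⁻¹.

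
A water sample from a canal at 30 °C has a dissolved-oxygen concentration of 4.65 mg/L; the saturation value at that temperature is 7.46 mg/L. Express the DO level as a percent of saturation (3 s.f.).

62.3 % saturation

% saturation = C/C_s × 100 = 4.65/7.46 × 100 = 62.3 %.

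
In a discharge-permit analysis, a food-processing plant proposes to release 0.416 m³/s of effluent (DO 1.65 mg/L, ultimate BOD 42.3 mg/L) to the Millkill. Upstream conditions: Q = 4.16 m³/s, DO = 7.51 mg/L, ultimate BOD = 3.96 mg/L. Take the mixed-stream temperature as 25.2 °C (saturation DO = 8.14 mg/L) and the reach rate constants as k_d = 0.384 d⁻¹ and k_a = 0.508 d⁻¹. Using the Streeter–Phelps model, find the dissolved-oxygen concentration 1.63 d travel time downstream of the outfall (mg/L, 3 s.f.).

Mixed DO = (4.16×7.51 + 0.416×1.65)/(4.16+0.416) = 31.93/4.576 = 6.977 mg/L.
Mixed L₀ = (4.16×3.96 + 0.416×42.3)/(4.576) = 34.07/4.576 = 7.445 mg/L.
Initial deficit D₀ = C_s − DO₀ = 8.14 − 6.977 = 1.163 mg/L.
D(1.63) = [0.384×7.445/(0.508−0.384)](e^(−0.384×1.63) − e^(−0.508×1.63)) + 1.163 e^(−0.508×1.63)
= 23.06 × (0.5348 − 0.4369) + 1.163 × 0.4369 = 2.764 mg/L.
DO = 8.14 − 2.764 = 5.376 mg/L.

DO ≈ 5.38 mg/L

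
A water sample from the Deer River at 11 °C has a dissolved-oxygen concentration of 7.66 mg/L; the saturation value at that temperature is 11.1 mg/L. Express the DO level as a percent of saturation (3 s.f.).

% saturation = C/C_s × 100 = 7.66/11.1 × 100 = 69.0 %.

69.0 % saturation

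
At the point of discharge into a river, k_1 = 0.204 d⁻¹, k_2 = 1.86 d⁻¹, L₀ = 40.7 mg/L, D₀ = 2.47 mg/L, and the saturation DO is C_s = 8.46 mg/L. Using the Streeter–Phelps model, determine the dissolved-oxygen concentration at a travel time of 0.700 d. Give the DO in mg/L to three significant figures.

DO ≈ 4.81 mg/L

k_1 L₀/(k_2−k_1) = 0.204×40.7/(1.86−0.204) = 8.303/1.656 = 5.014 mg/L.
e^(−k_1 t) = e^(−0.204×0.7000) = 0.8669; e^(−k_2 t) = e^(−1.86×0.7000) = 0.2720.
D = 5.014 × (0.8669 − 0.2720) + 2.47 × 0.2720 = 2.983 + 0.6718 = 3.655 mg/L.
DO = C_s − D = 8.46 − 3.655 = 4.805 mg/L.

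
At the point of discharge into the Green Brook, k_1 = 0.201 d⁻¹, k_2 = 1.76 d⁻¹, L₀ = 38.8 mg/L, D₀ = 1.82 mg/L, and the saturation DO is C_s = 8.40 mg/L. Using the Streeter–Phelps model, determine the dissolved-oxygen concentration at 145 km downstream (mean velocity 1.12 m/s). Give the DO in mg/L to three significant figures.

Travel time t = x/v = 145 km / (1.12 m/s) = 145000 m / 1.12 m/s = 129500 s = 1.498 d.
k_1 L₀/(k_2−k_1) = 0.201×38.8/(1.76−0.201) = 7.799/1.559 = 5.002 mg/L.
e^(−k_1 t) = e^(−0.201×1.498) = 0.7399; e^(−k_2 t) = e^(−1.76×1.498) = 0.07156.
D = 5.002 × (0.7399 − 0.07156) + 1.82 × 0.07156 = 3.344 + 0.1302 = 3.474 mg/L.
DO = C_s − D = 8.40 − 3.474 = 4.926 mg/L.

DO ≈ 4.93 mg/L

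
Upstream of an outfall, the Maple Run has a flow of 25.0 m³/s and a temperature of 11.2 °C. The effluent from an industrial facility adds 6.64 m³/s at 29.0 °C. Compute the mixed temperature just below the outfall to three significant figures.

14.9 °C

Flow-weighted mixing: C = (Q_r C_r + Q_w C_w)/(Q_r + Q_w)
= (25.0×11.2 + 6.64×29.0)/(25.0 + 6.64) = 472.6/31.64 = 14.94 °C.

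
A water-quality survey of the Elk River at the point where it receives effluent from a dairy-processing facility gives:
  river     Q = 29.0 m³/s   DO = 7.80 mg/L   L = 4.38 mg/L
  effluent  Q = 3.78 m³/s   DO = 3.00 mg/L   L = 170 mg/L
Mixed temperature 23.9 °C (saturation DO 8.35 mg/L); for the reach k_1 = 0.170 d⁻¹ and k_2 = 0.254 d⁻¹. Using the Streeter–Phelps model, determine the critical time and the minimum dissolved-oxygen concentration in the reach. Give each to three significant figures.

Mixed DO = (29.0×7.80 + 3.78×3.00)/(29.0+3.78) = 237.5/32.78 = 7.246 mg/L.
Mixed L₀ = (29.0×4.38 + 3.78×170)/(32.78) = 769.6/32.78 = 23.48 mg/L.
Initial deficit D₀ = C_s − DO₀ = 8.35 − 7.246 = 1.104 mg/L.
t_c = (1/0.08400) ln[(0.254/0.170)(1 − 1.104×0.08400/(0.170×23.48))] = 11.90 × ln(1.459) = 4.500 d.
D_c = (0.170/0.254) × 23.48 × e^(−0.170×4.500) = 0.6693 × 23.48 × 0.4653 = 7.312 mg/L.
Minimum DO = 8.35 − 7.312 = 1.038 mg/L.

t_c ≈ 4.50 d; minimum DO ≈ 1.04 mg/L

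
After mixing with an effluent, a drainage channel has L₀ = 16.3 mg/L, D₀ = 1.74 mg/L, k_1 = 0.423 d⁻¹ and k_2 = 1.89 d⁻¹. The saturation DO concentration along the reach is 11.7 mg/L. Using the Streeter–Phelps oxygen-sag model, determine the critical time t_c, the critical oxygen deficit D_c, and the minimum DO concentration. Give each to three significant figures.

t_c = [1/(k_2−k_1)] ln[(k_2/k_1)(1 − D₀(k_2−k_1)/(k_1 L₀))]
= [1/(1.89−0.423)] ln[(1.89/0.423)(1 − 1.74×1.467/(0.423×16.3))]
= (1/1.467) ln[4.468 × 0.6298] = 0.6817 × ln(2.814) = 0.6817 × 1.035 = 0.7052 d.
L(t_c) = L₀ e^(−k_1 t_c) = 16.3 × 0.7421 = 12.10 mg/L, and at the critical point k_2 D_c = k_1 L, so D_c = (0.423/1.89) × 12.10 = 2.707 mg/L.
Minimum DO = C_s − D_c = 11.7 − 2.707 = 8.993 mg/L.

t_c ≈ 0.705 d; D_c ≈ 2.71 mg/L; min DO ≈ 8.99 mg/L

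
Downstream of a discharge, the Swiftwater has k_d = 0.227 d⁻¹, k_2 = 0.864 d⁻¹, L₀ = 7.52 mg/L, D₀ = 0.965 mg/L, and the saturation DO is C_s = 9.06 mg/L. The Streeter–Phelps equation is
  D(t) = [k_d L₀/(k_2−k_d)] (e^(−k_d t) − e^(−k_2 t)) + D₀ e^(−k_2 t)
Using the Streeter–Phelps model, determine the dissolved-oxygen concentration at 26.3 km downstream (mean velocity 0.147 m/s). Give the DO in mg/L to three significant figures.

DO ≈ 7.67 mg/L

Travel time t = x/v = 26.3 km / (0.147 m/s) = 26300 m / 0.147 m/s = 178900 s = 2.071 d.
k_d L₀/(k_2−k_d) = 0.227×7.52/(0.864−0.227) = 1.707/0.6370 = 2.680 mg/L.
e^(−k_d t) = e^(−0.227×2.071) = 0.6250; e^(−k_2 t) = e^(−0.864×2.071) = 0.1671.
D = 2.680 × (0.6250 − 0.1671) + 0.965 × 0.1671 = 1.227 + 0.1613 = 1.388 mg/L.
DO = C_s − D = 9.06 − 1.388 = 7.672 mg/L.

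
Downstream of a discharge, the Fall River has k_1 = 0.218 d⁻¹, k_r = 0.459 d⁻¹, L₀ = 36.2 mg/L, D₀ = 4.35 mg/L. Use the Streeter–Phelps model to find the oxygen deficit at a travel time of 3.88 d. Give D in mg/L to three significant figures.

D ≈ 9.27 mg/L

k_1 L₀/(k_r−k_1) = 0.218×36.2/(0.459−0.218) = 7.892/0.2410 = 32.75 mg/L.
e^(−k_1 t) = e^(−0.218×3.880) = 0.4292; e^(−k_r t) = e^(−0.459×3.880) = 0.1685.
D = 32.75 × (0.4292 − 0.1685) + 4.35 × 0.1685 = 8.537 + 0.7329 = 9.270 mg/L.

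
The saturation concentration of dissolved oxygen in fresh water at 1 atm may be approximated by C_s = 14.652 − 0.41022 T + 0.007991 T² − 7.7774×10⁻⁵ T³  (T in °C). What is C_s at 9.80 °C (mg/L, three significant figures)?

C_s ≈ 11.3 mg/L

C_s = 14.652 − 0.41022×9.80 + 0.007991×9.80² − 7.7774×10⁻⁵×9.80³ = 11.33 mg/L.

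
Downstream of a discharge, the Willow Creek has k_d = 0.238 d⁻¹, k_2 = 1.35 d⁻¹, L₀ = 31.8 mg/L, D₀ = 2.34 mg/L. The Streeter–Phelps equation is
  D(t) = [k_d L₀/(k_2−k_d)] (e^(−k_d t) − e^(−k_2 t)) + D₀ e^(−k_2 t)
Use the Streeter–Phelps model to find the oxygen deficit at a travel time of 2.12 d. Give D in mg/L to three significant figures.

k_d L₀/(k_2−k_d) = 0.238×31.8/(1.35−0.238) = 7.568/1.112 = 6.806 mg/L.
e^(−k_d t) = e^(−0.238×2.120) = 0.6038; e^(−k_2 t) = e^(−1.35×2.120) = 0.05715.
D = 6.806 × (0.6038 − 0.05715) + 2.34 × 0.05715 = 3.720 + 0.1337 = 3.854 mg/L.

D ≈ 3.85 mg/L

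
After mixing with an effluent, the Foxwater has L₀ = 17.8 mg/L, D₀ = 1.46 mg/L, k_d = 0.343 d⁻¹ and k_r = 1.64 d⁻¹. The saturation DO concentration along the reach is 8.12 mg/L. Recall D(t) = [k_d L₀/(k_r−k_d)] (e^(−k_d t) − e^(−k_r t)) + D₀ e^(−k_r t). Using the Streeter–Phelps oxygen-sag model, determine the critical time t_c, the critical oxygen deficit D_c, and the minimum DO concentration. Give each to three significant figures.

t_c ≈ 0.920 d; D_c ≈ 2.72 mg/L; min DO ≈ 5.40 mg/L

With k_r/k_d = 4.781 and 1 − D₀(k_r−k_d)/(k_d L₀) = 0.6898,
t_c = ln(4.781 × 0.6898) / (1.64 − 0.343) = ln(3.298) / 1.297 = 1.193/1.297 = 0.9201 d.
D_c = (k_d/k_r) L₀ e^(−k_d t_c) = (0.343/1.64) × 17.8 × e^(−0.343×0.9201) = 0.2091 × 17.8 × 0.7293 = 2.715 mg/L.
Minimum DO = C_s − D_c = 8.12 − 2.715 = 5.405 mg/L.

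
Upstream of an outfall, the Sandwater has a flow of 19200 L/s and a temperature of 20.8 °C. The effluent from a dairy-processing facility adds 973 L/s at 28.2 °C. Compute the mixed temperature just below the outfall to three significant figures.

Flow-weighted mixing: C = (Q_r C_r + Q_w C_w)/(Q_r + Q_w)
= (19200×20.8 + 973×28.2)/(19200 + 973) = 426800/20170 = 21.16 °C.

21.2 °C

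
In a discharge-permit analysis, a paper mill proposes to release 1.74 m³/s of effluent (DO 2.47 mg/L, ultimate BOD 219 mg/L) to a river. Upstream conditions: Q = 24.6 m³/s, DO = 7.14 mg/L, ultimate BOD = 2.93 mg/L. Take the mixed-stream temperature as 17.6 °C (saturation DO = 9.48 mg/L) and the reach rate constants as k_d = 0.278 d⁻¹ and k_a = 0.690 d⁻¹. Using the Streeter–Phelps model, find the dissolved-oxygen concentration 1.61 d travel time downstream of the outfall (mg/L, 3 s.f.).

Mixed DO = (24.6×7.14 + 1.74×2.47)/(24.6+1.74) = 179.9/26.34 = 6.832 mg/L.
Mixed L₀ = (24.6×2.93 + 1.74×219)/(26.34) = 453.1/26.34 = 17.20 mg/L.
Initial deficit D₀ = C_s − DO₀ = 9.48 − 6.832 = 2.648 mg/L.
D(1.61) = [0.278×17.20/(0.690−0.278)](e^(−0.278×1.61) − e^(−0.690×1.61)) + 2.648 e^(−0.690×1.61)
= 11.61 × (0.6392 − 0.3293) + 2.648 × 0.3293 = 4.470 mg/L.
DO = 9.48 − 4.470 = 5.010 mg/L.

DO ≈ 5.01 mg/L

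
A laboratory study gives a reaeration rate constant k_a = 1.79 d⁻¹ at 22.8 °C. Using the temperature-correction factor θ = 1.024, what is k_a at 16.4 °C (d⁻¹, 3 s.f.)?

k_a ≈ 1.54 d⁻¹

k_a(T₂) = k_a(T₁) · θ^(T₂−T₁) = 1.79 × 1.024^(16.4−22.8)
= 1.79 × 1.024^-6.40 = 1.79 × 0.8592 = 1.538 d⁻¹.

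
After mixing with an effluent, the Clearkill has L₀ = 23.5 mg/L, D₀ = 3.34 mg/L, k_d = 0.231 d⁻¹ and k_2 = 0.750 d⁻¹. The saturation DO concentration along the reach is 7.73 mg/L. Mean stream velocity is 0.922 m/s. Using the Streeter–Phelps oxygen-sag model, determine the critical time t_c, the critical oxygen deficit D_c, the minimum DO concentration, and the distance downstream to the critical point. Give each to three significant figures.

t_c = [1/(k_2−k_d)] ln[(k_2/k_d)(1 − D₀(k_2−k_d)/(k_d L₀))]
= [1/(0.750−0.231)] ln[(0.750/0.231)(1 − 3.34×0.5190/(0.231×23.5))]
= (1/0.5190) ln[3.247 × 0.6807] = 1.927 × ln(2.210) = 1.927 × 0.7930 = 1.528 d.
D_c = (k_d/k_2) L₀ e^(−k_d t_c) = (0.231/0.750) × 23.5 × e^(−0.231×1.528) = 0.3080 × 23.5 × 0.7026 = 5.086 mg/L.
Minimum DO = C_s − D_c = 7.73 − 5.086 = 2.644 mg/L.
x_c = v t_c = 0.922 m/s × 1.528 d × 86400 s/d = 121700 m ≈ 122 km.

t_c ≈ 1.53 d; D_c ≈ 5.09 mg/L; min DO ≈ 2.64 mg/L; x_c ≈ 122 km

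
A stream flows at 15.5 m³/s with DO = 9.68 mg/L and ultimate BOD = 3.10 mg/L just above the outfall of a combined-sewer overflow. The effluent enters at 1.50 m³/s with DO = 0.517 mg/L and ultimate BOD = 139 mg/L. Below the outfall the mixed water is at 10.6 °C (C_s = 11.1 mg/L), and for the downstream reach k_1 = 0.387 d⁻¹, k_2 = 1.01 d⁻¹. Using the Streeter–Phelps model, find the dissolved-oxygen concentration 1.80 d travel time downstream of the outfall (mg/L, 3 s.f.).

Mixed DO = (15.5×9.68 + 1.50×0.517)/(15.5+1.50) = 150.8/17.00 = 8.871 mg/L.
Mixed L₀ = (15.5×3.10 + 1.50×139)/(17.00) = 256.6/17.00 = 15.09 mg/L.
Initial deficit D₀ = C_s − DO₀ = 11.1 − 8.871 = 2.229 mg/L.
D(1.80) = [0.387×15.09/(1.01−0.387)](e^(−0.387×1.80) − e^(−1.01×1.80)) + 2.229 e^(−1.01×1.80)
= 9.374 × (0.4983 − 0.1624) + 2.229 × 0.1624 = 3.511 mg/L.
DO = 11.1 − 3.511 = 7.589 mg/L.

DO ≈ 7.59 mg/L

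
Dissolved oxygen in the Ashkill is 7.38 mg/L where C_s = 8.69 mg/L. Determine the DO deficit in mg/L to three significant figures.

D = C_s − C = 8.69 − 7.38 = 1.31 mg/L.

D ≈ 1.31 mg/L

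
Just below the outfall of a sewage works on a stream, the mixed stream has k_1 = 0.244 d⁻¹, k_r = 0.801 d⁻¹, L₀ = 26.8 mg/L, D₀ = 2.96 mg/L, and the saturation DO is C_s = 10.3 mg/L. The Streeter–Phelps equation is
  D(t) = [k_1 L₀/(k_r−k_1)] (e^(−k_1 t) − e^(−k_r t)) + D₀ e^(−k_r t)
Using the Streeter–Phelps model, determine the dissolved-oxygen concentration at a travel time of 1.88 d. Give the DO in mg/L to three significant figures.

k_1 L₀/(k_r−k_1) = 0.244×26.8/(0.801−0.244) = 6.539/0.5570 = 11.74 mg/L.
e^(−k_1 t) = e^(−0.244×1.880) = 0.6321; e^(−k_r t) = e^(−0.801×1.880) = 0.2218.
D = 11.74 × (0.6321 − 0.2218) + 2.96 × 0.2218 = 4.817 + 0.6566 = 5.473 mg/L.
DO = C_s − D = 10.3 − 5.473 = 4.827 mg/L.

DO ≈ 4.83 mg/L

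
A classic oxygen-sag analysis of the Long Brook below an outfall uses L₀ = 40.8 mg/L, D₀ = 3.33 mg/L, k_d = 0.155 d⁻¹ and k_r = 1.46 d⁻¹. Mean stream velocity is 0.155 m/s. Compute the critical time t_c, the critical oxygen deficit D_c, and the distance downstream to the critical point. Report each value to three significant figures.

t_c ≈ 0.828 d; D_c ≈ 3.81 mg/L; x_c ≈ 11.1 km

At the critical point dD/dt = 0, so k_d L₀ e^(−k_d t) = k_r D. Substituting D(t) from the Streeter–Phelps equation and solving for t gives
t_c = ln[(k_r/k_d)(1 − D₀(k_r−k_d)/(k_d L₀))] / (k_r−k_d).
Here k_r−k_d = 1.305 d⁻¹ and 1 − D₀(k_r−k_d)/(k_d L₀) = 1 − 3.33×1.305/(0.155×40.8) = 0.3128, so
t_c = ln(9.419 × 0.3128) / 1.305 = 1.081 / 1.305 = 0.8281 d.
D_c = (k_d/k_r) L₀ e^(−k_d t_c) = (0.155/1.46) × 40.8 × e^(−0.155×0.8281) = 0.1062 × 40.8 × 0.8795 = 3.810 mg/L.
x_c = v t_c = 0.155 m/s × 0.8281 d × 86400 s/d = 11090 m ≈ 11.1 km.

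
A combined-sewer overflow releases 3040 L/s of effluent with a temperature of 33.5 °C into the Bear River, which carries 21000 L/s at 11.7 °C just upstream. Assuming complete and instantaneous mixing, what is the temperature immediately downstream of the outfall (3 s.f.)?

14.5 °C

Flow-weighted mixing: C = (Q_r C_r + Q_w C_w)/(Q_r + Q_w)
= (21000×11.7 + 3040×33.5)/(21000 + 3040) = 347500/24040 = 14.46 °C.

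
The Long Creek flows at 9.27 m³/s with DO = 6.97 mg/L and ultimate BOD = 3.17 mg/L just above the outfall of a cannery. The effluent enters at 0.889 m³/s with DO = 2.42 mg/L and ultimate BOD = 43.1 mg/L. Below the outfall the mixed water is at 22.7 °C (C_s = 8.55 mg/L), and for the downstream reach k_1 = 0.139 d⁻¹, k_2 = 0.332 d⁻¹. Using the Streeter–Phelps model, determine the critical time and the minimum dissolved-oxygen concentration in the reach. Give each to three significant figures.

Mixed DO = (9.27×6.97 + 0.889×2.42)/(9.27+0.889) = 66.76/10.16 = 6.572 mg/L.
Mixed L₀ = (9.27×3.17 + 0.889×43.1)/(10.16) = 67.70/10.16 = 6.664 mg/L.
Initial deficit D₀ = C_s − DO₀ = 8.55 − 6.572 = 1.978 mg/L.
t_c = (1/0.1930) ln[(0.332/0.139)(1 − 1.978×0.1930/(0.139×6.664))] = 5.181 × ln(1.404) = 1.758 d.
D_c = (0.139/0.332) × 6.664 × e^(−0.139×1.758) = 0.4187 × 6.664 × 0.7832 = 2.185 mg/L.
Minimum DO = 8.55 − 2.185 = 6.365 mg/L.

t_c ≈ 1.76 d; minimum DO ≈ 6.36 mg/L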